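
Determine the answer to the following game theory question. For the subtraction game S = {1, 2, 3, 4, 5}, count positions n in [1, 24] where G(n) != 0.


Subtraction set S = {1, 2, 3, 4, 5}, so G(n) = n mod 6.
G(n) = 0 when n is a multiple of 6.
Multiples of 6 in [1, 24]: 4
N-positions (nonzero Grundy) = 24 - 4 = 20

20


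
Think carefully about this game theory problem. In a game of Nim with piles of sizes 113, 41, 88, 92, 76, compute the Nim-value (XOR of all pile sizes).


We need the XOR (exclusive or) of all pile sizes.
After XOR-ing pile 1 (size 113): 0 XOR 113 = 113
After XOR-ing pile 2 (size 41): 113 XOR 41 = 88
After XOR-ing pile 3 (size 88): 88 XOR 88 = 0
After XOR-ing pile 4 (size 92): 0 XOR 92 = 92
After XOR-ing pile 5 (size 76): 92 XOR 76 = 16
The Nim-value of this position is 16.

16


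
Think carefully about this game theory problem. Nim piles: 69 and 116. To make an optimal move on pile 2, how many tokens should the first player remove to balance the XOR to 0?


Piles: 69 and 116
Current XOR: 69 XOR 116 = 49 (non-zero, so this is an N-position).
To make the XOR zero, we need to find a move that balances the piles.
For pile 2 (size 116): target = 116 XOR 49 = 69
We reduce pile 2 from 116 to 69.
Tokens removed: 116 - 69 = 47
Verification: 69 XOR 69 = 0

47


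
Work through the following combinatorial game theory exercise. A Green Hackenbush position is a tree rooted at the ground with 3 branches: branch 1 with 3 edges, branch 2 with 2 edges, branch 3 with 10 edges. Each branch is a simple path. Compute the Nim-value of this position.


The tree has 3 branches from the ground vertex.
In Green Hackenbush, the Nim-value of a simple path of length k is k.
Branch 1: length 3, Nim-value = 3
Branch 2: length 2, Nim-value = 2
Branch 3: length 10, Nim-value = 10
Total Nim-value = XOR of all branch values:
0 XOR 3 = 3
3 XOR 2 = 1
1 XOR 10 = 11
Nim-value of the tree = 11

11


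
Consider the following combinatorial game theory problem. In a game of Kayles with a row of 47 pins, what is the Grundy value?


Kayles: a move removes 1 or 2 adjacent pins from a contiguous row.
Removing pins from a row of k leaves two independent rows (a, b) with a + b = k - 1 (one pin) or a + b = k - 2 (two pins); an end removal gives a = 0.
By Sprague-Grundy, G(k) = mex{ G(a) XOR G(b) } over all these splits. G(0) = 0.
G(1): splits (0,0):0^0=0 -> mex({0}) = 1
G(2): splits (0,1):0^1=1 (0,0):0^0=0 -> mex({0, 1}) = 2
G(3): splits (0,2):0^2=2 (1,1):1^1=0 (0,1):0^1=1 -> mex({0, 1, 2}) = 3
G(4): splits (0,3):0^3=3 (1,2):1^2=3 (0,2):0^2=2 (1,1):1^1=0 -> mex({0, 2, 3}) = 1
G(5): splits (0,4):0^1=1 (1,3):1^3=2 (2,2):2^2=0 (0,3):0^3=3 (1,2):1^2=3 -> mex({0, 1, 2, 3}) = 4
G(6) = mex({0, 1, 2, 4}) = 3
G(7) = mex({0, 1, 3, 4, 5}) = 2
G(8) = mex({0, 2, 3, 5, 6}) = 1
G(9) = mex({0, 1, 2, 3, 6, 7}) = 4
G(10) = mex({0, 1, 3, 4, 5, 7}) = 2
G(11) = mex({0, 1, 2, 3, 4, 5}) = 6
G(12) = mex({0, 1, 2, 3, 5, 6, 7}) = 4
G(13) = mex({0, 2, 3, 4, 6, 7}) = 1
G(14) = mex({0, 1, 4, 5, 6, 7}) = 2
G(15) = mex({0, 1, 2, 3, 4, 5, 6}) = 7
G(16) = mex({0, 2, 3, 5, 6, 7}) = 1
G(17) = mex({0, 1, 2, 3, 5, 6, 7}) = 4
G(18) = mex({0, 1, 2, 4, 5, 6}) = 3
G(19) = mex({0, 1, 3, 4, 5, 7}) = 2
G(20) = mex({0, 2, 3, 4, 5, 6, 7}) = 1
G(21) = mex({0, 1, 2, 3, 5, 6, 7}) = 4
G(22) = mex({0, 1, 2, 3, 4, 5, 7}) = 6
G(23) = mex({0, 1, 2, 3, 4, 5, 6}) = 7
G(24) = mex({0, 1, 2, 3, 5, 6, 7}) = 4
G(25) = mex({0, 2, 3, 4, 6, 7}) = 1
G(26) = mex({0, 1, 3, 4, 5, 6, 7}) = 2
G(27) = mex({0, 1, 2, 3, 4, 5, 6, 7}) = 8
G(28) = mex({0, 1, 2, 3, 4, 6, 7, 8}) = 5
G(29) = mex({0, 1, 2, 3, 5, 6, 7, 8, 9}) = 4
G(30) = mex({0, 1, 2, 3, 4, 5, 6, 9, 10}) = 7
G(31) = mex({0, 1, 3, 4, 5, 7, 10, 11}) = 2
G(32) = mex({0, 2, 3, 4, 5, 6, 7, 9, 11}) = 1
G(33) = mex({0, 1, 2, 3, 4, 5, 6, 7, 9, 12}) = 8
G(34) = mex({0, 1, 2, 3, 4, 5, 7, 8, 11, 12}) = 6
G(35) = mex({0, 1, 2, 3, 4, 5, 6, 8, 9, 10, 11}) = 7
G(36) = mex({0, 1, 2, 3, 5, 6, 7, 9, 10}) = 4
G(37) = mex({0, 2, 3, 4, 6, 7, 9, 10, 11, 12}) = 1
G(38) = mex({0, 1, 3, 4, 5, 6, 7, 9, 10, 11, 12}) = 2
G(39) = mex({0, 1, 2, 4, 5, 6, 7, 9, 10, 12, 14}) = 3
G(40) = mex({0, 2, 3, 4, 6, 7, 11, 12, 14}) = 1
G(41) = mex({0, 1, 2, 3, 5, 6, 7, 9, 10, 11, 12}) = 4
G(42) = mex({0, 1, 2, 3, 4, 5, 6, 9, 10}) = 7
G(43) = mex({0, 1, 3, 4, 5, 7, 9, 10, 12, 15}) = 2
G(44) = mex({0, 2, 3, 4, 5, 6, 7, 9, 10, 12, 15}) = 1
G(45) = mex({0, 1, 2, 3, 4, 5, 6, 7, 9, 10, 12, 14}) = 8
G(46) = mex({0, 1, 3, 4, 5, 7, 8, 11, 12, 14}) = 2
G(47) = mex({0, 1, 2, 3, 4, 5, 6, 8, 9, 10, 11, 12}) = 7
Therefore G(47) = 7.

7


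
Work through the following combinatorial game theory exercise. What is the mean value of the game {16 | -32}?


Game = {16 | -32}, a switch {a | b} with numbers a > b.
Its thermograph has left wall a - t and right wall b + t, which meet at t = (a - b)/2, where both equal (a + b)/2. So the mast (mean value) is at (a + b)/2.
Mean = (16 + (-32))/2 = -16/2 = -8

-8


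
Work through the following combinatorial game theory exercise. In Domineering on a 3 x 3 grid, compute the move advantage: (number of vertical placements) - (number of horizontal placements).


Board is 3 x 3 (rows x cols).
Left (vertical) placements: (rows-1) * cols = 2 * 3 = 6
Right (horizontal) placements: rows * (cols-1) = 3 * 2 = 6
Advantage = Left - Right = 6 - 6 = 0

0


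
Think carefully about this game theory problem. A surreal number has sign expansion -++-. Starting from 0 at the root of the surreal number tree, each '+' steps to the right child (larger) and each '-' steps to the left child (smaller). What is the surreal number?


Sign expansion: -++-
Rule: track bounds (lo, hi), initially (-inf, +inf). On '+', the current value becomes lo and we move to the simplest number in (value, hi): value + 1 if hi = +inf, otherwise the midpoint (value + hi)/2. On '-', the current value becomes hi and we move to value - 1 if lo = -inf, otherwise the midpoint (lo + value)/2.
Start at 0.
Step 1: sign = -, move left. Bounds: (-inf, 0). Value = -1
Step 2: sign = +, move right. Bounds: (-1, 0). Value = -1/2
Step 3: sign = +, move right. Bounds: (-1/2, 0). Value = -1/4
Step 4: sign = -, move left. Bounds: (-1/2, -1/4). Value = -3/8
The surreal number with sign expansion -++- is -3/8.

-3/8


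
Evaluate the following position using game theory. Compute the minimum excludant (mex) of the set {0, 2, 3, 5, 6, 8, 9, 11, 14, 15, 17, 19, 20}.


Set = {0, 2, 3, 5, 6, 8, 9, 11, 14, 15, 17, 19, 20}
0 is in the set.
1 is NOT in the set. This is the mex.
mex = 1

1


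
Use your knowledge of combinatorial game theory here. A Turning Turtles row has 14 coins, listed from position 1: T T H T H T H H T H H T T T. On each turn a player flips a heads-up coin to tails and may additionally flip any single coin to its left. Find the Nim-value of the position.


Coins: T T H T H T H H T H H T T T
Key fact: a single head at position k behaves exactly like a Nim heap of size k (turning it to T and optionally flipping a coin at j < k corresponds to moving the heap from k to j, or to 0), and heads combine as a disjunctive sum (two heads at the same place would cancel, matching j XOR j = 0). So the Nim-value is the XOR of the 1-indexed positions of the heads.
Face-up positions (1-indexed): [3, 5, 7, 8, 10, 11]
XOR 0 with 3: 0 XOR 3 = 3
XOR 3 with 5: 3 XOR 5 = 6
XOR 6 with 7: 6 XOR 7 = 1
XOR 1 with 8: 1 XOR 8 = 9
XOR 9 with 10: 9 XOR 10 = 3
XOR 3 with 11: 3 XOR 11 = 8
Nim-value = 8

8


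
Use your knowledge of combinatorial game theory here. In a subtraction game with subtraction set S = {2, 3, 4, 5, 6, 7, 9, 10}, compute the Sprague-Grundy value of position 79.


The subtraction set is S = {2, 3, 4, 5, 6, 7, 9, 10}.
G(k) = mex{ G(k - s) : s in S, s <= k }. We compute iteratively: G(0) = 0.
G(1) = mex({}) = 0
G(2) = mex({0}) = 1
G(3) = mex({0}) = 1
G(4) = mex({0, 1}) = 2
G(5) = mex({0, 1}) = 2
G(6) = mex({0, 1, 2}) = 3
G(7) = mex({0, 1, 2}) = 3
G(8) = mex({0, 1, 2, 3}) = 4
G(9) = mex({0, 1, 2, 3}) = 4
G(10) = mex({0, 1, 2, 3, 4}) = 5
G(11) = mex({0, 1, 2, 3, 4}) = 5
G(12) = mex({1, 2, 3, 4, 5}) = 0
G(13) = mex({1, 2, 3, 4, 5}) = 0
G(14) = mex({0, 2, 3, 4, 5}) = 1
G(15) = mex({0, 2, 3, 4, 5}) = 1
G(16) = mex({0, 1, 3, 4, 5}) = 2
G(17) = mex({0, 1, 3, 4, 5}) = 2
G(18) = mex({0, 1, 2, 4, 5}) = 3
G(19) = mex({0, 1, 2, 4, 5}) = 3
G(20) = mex({0, 1, 2, 3, 5}) = 4
G(21) = mex({0, 1, 2, 3, 5}) = 4
Observe that G(12)..G(21) = 0, 0, 1, 1, 2, 2, 3, 3, 4, 4 repeats G(0)..G(9) = 0, 0, 1, 1, 2, 2, 3, 3, 4, 4.
For k >= max(S) = 10, G(k) is determined by the previous 10 values G(k-10)..G(k-1); a window of 10 consecutive values has recurred shifted by 12, so by induction G(k + 12) = G(k) for all k >= 0: the sequence is periodic from the start with period 12.
One period: G(0..11) = 0, 0, 1, 1, 2, 2, 3, 3, 4, 4, 5, 5.
79 mod 12 = 7, so G(79) = G(7) = 3.

3


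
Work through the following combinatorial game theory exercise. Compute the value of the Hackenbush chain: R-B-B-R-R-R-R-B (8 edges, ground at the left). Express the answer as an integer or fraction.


Edges (from ground): R-B-B-R-R-R-R-B
By Berlekamp's sign-expansion rule, a Blue-Red Hackenbush stalk has the value of the surreal number whose sign sequence is the edge sequence with B -> + and R -> -.
Sign sequence: -++----+
Trace the sign expansion in the surreal number tree, starting from 0:
Edge 1: R (sign -) -> bounds (-inf, 0), value = -1
Edge 2: B (sign +) -> bounds (-1, 0), value = -1/2
Edge 3: B (sign +) -> bounds (-1/2, 0), value = -1/4
Edge 4: R (sign -) -> bounds (-1/2, -1/4), value = -3/8
Edge 5: R (sign -) -> bounds (-1/2, -3/8), value = -7/16
Edge 6: R (sign -) -> bounds (-1/2, -7/16), value = -15/32
Edge 7: R (sign -) -> bounds (-1/2, -15/32), value = -31/64
Edge 8: B (sign +) -> bounds (-31/64, -15/32), value = -61/128
Game value = -61/128

-61/128


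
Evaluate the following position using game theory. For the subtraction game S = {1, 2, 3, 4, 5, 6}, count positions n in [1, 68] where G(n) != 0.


Subtraction set S = {1, 2, 3, 4, 5, 6}, so G(n) = n mod 7.
G(n) = 0 when n is a multiple of 7.
Multiples of 7 in [1, 68]: 9
N-positions (nonzero Grundy) = 68 - 9 = 59

59


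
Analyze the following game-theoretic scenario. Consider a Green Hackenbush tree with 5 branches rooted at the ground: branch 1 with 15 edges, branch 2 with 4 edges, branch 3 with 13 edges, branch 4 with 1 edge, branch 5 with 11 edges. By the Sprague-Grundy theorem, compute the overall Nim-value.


The tree has 5 branches from the ground vertex.
In Green Hackenbush, the Nim-value of a simple path of length k is k.
Branch 1: length 15, Nim-value = 15
Branch 2: length 4, Nim-value = 4
Branch 3: length 13, Nim-value = 13
Branch 4: length 1, Nim-value = 1
Branch 5: length 11, Nim-value = 11
Total Nim-value = XOR of all branch values:
0 XOR 15 = 15
15 XOR 4 = 11
11 XOR 13 = 6
6 XOR 1 = 7
7 XOR 11 = 12
Nim-value of the tree = 12

12


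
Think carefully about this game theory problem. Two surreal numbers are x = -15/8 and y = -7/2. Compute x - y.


x = -15/8, y = -7/2
Converting to common denominator: 8
x = -15/8, y = -28/8
x - y = -15/8 - -7/2 = 13/8

13/8


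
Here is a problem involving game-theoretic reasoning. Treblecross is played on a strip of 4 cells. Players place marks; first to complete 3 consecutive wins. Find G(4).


Treblecross: place X on empty cells; 3-in-a-row wins.
Playing within two cells of an existing X lets the opponent win at once, so sensible play treats the cells i-2..i+2 around each X as dead. The player left with no safe cell loses, so this is a normal-play take-away game on strips of safe cells.
Placing X at cell i (0-indexed) of a strip of k safe cells leaves independent strips of sizes max(0, i-2) and max(0, k-i-3). Hence G(k) = mex{ G(max(0,i-2)) XOR G(max(0,k-i-3)) : 0 <= i < k }, with G(0) = 0.
G(1): splits (0,0):0^0=0 -> mex({0}) = 1
G(2): splits (0,0):0^0=0 -> mex({0}) = 1
G(3): splits (0,0):0^0=0 -> mex({0}) = 1
G(4): splits (0,1):0^1=1 (0,0):0^0=0 -> mex({0, 1}) = 2
Therefore G(4) = 2.

2


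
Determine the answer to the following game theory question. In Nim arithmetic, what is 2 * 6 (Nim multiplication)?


Nim multiplication is bilinear over XOR: (u XOR v) * w = (u*w) XOR (v*w).
So we split each operand into its bit components and XOR the pairwise Nim products.
2 = 2 (as XOR of powers of 2).
6 = 2 + 4 (as XOR of powers of 2).
Using the standard Nim-product table on single bits:
  2*2 = 3,   2*4 = 8,   2*8 = 12,
  4*4 = 6,   4*8 = 11,  8*8 = 13,
and  1*x = x (identity), k*l = l*k (commutative).
Pairwise Nim products:
  2 * 2 = 3
  2 * 4 = 8
XOR them: 3 XOR 8 = 11.
Result: 2 * 6 = 11 (in Nim).

11


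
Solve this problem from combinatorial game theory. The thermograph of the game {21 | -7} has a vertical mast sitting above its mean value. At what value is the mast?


Game = {21 | -7}, a switch {a | b} with numbers a > b.
Its thermograph has left wall a - t and right wall b + t, which meet at t = (a - b)/2, where both equal (a + b)/2. So the mast (mean value) is at (a + b)/2.
Mean = (21 + (-7))/2 = 14/2 = 7

7


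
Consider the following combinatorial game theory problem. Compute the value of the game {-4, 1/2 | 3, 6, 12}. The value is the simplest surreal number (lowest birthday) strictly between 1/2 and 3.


Left options: {-4, 1/2}, max = 1/2
Right options: {3, 6, 12}, min = 3
All options are numbers and max(Left) < min(Right), so by the simplicity theorem the value is the simplest (earliest-born) number strictly between 1/2 and 3.
Integers 1 through 2 all lie strictly between 1/2 and 3.
Among integers, the simplest (lowest birthday = smallest |n|; 0 is born on day 0, +-n on day n) is 1.
No non-integer in the interval can be simpler: if x is a non-integer in the interval, then floor(x) or ceil(x) also lies in the interval (the interval contains an integer), and both are proper prefixes of x's sign expansion, i.e. born earlier. So the game value is 1.
Game value = 1

1


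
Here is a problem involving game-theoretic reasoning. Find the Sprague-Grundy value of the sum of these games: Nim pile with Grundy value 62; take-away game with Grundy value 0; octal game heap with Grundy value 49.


By the Sprague-Grundy theorem, the Grundy value of a sum of games is the XOR of individual Grundy values.
Nim pile: Grundy value = 62. Running XOR: 0 XOR 62 = 62
take-away game: Grundy value = 0. Running XOR: 62 XOR 0 = 62
octal game heap: Grundy value = 49. Running XOR: 62 XOR 49 = 15
The combined Grundy value is 15.

15


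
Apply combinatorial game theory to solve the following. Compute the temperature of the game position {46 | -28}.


The game is {46 | -28}, a switch {a | b} with numbers a > b.
Cooling {a | b} by t gives {a - t | b + t}, which stops being hot when a - t = b + t, i.e. at t = (a - b)/2. So the temperature of a switch is (a - b)/2.
Temperature = (Left option - Right option) / 2
= (46 - (-28)) / 2
= 74 / 2
= 37

37


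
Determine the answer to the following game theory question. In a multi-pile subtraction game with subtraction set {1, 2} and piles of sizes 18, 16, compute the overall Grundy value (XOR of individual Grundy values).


Subtraction set: {1, 2}
For this subtraction set, G(n) = n mod 3 (period = max + 1 = 3).
Pile 1 (size 18): G(18) = 18 mod 3 = 0
Pile 2 (size 16): G(16) = 16 mod 3 = 1
Total Grundy value = XOR of all: 0 XOR 1 = 1

1


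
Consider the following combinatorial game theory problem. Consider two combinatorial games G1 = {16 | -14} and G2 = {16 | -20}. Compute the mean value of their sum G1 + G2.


G1 = {16 | -14}, G2 = {16 | -20}
Each is a switch {a | b} with numbers a > b; its mean value is (a + b)/2, and mean value is additive over game sums: m(G1 + G2) = m(G1) + m(G2).
Mean of G1 = (16 + (-14))/2 = 2/2 = 1
Mean of G2 = (16 + (-20))/2 = -4/2 = -2
Mean of G1 + G2 = 1 + -2 = -1

-1


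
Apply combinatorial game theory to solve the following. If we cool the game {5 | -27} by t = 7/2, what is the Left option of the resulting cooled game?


Original game: {5 | -27} (a switch {a | b} with a > b).
Cooling by t (for t below the temperature (a - b)/2 = 16) taxes each move by t: {a | b} cooled by t is {a - t | b + t}.
Cooling amount: t = 7/2
Cooled Left option: 5 - 7/2 = 3/2
Cooled Right option: -27 + 7/2 = -47/2
Cooled game: {3/2 | -47/2}
Left option = 3/2

3/2


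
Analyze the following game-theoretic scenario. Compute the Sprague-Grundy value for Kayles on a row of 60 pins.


Kayles: a move removes 1 or 2 adjacent pins from a contiguous row.
Removing pins from a row of k leaves two independent rows (a, b) with a + b = k - 1 (one pin) or a + b = k - 2 (two pins); an end removal gives a = 0.
By Sprague-Grundy, G(k) = mex{ G(a) XOR G(b) } over all these splits. G(0) = 0.
G(1): splits (0,0):0^0=0 -> mex({0}) = 1
G(2): splits (0,1):0^1=1 (0,0):0^0=0 -> mex({0, 1}) = 2
G(3): splits (0,2):0^2=2 (1,1):1^1=0 (0,1):0^1=1 -> mex({0, 1, 2}) = 3
G(4): splits (0,3):0^3=3 (1,2):1^2=3 (0,2):0^2=2 (1,1):1^1=0 -> mex({0, 2, 3}) = 1
G(5): splits (0,4):0^1=1 (1,3):1^3=2 (2,2):2^2=0 (0,3):0^3=3 (1,2):1^2=3 -> mex({0, 1, 2, 3}) = 4
G(6) = mex({0, 1, 2, 4}) = 3
G(7) = mex({0, 1, 3, 4, 5}) = 2
G(8) = mex({0, 2, 3, 5, 6}) = 1
G(9) = mex({0, 1, 2, 3, 6, 7}) = 4
G(10) = mex({0, 1, 3, 4, 5, 7}) = 2
G(11) = mex({0, 1, 2, 3, 4, 5}) = 6
G(12) = mex({0, 1, 2, 3, 5, 6, 7}) = 4
G(13) = mex({0, 2, 3, 4, 6, 7}) = 1
G(14) = mex({0, 1, 4, 5, 6, 7}) = 2
G(15) = mex({0, 1, 2, 3, 4, 5, 6}) = 7
G(16) = mex({0, 2, 3, 5, 6, 7}) = 1
G(17) = mex({0, 1, 2, 3, 5, 6, 7}) = 4
G(18) = mex({0, 1, 2, 4, 5, 6}) = 3
G(19) = mex({0, 1, 3, 4, 5, 7}) = 2
G(20) = mex({0, 2, 3, 4, 5, 6, 7}) = 1
G(21) = mex({0, 1, 2, 3, 5, 6, 7}) = 4
G(22) = mex({0, 1, 2, 3, 4, 5, 7}) = 6
G(23) = mex({0, 1, 2, 3, 4, 5, 6}) = 7
G(24) = mex({0, 1, 2, 3, 5, 6, 7}) = 4
G(25) = mex({0, 2, 3, 4, 6, 7}) = 1
G(26) = mex({0, 1, 3, 4, 5, 6, 7}) = 2
G(27) = mex({0, 1, 2, 3, 4, 5, 6, 7}) = 8
G(28) = mex({0, 1, 2, 3, 4, 6, 7, 8}) = 5
G(29) = mex({0, 1, 2, 3, 5, 6, 7, 8, 9}) = 4
G(30) = mex({0, 1, 2, 3, 4, 5, 6, 9, 10}) = 7
G(31) = mex({0, 1, 3, 4, 5, 7, 10, 11}) = 2
G(32) = mex({0, 2, 3, 4, 5, 6, 7, 9, 11}) = 1
G(33) = mex({0, 1, 2, 3, 4, 5, 6, 7, 9, 12}) = 8
G(34) = mex({0, 1, 2, 3, 4, 5, 7, 8, 11, 12}) = 6
G(35) = mex({0, 1, 2, 3, 4, 5, 6, 8, 9, 10, 11}) = 7
G(36) = mex({0, 1, 2, 3, 5, 6, 7, 9, 10}) = 4
G(37) = mex({0, 2, 3, 4, 6, 7, 9, 10, 11, 12}) = 1
G(38) = mex({0, 1, 3, 4, 5, 6, 7, 9, 10, 11, 12}) = 2
G(39) = mex({0, 1, 2, 4, 5, 6, 7, 9, 10, 12, 14}) = 3
G(40) = mex({0, 2, 3, 4, 6, 7, 11, 12, 14}) = 1
G(41) = mex({0, 1, 2, 3, 5, 6, 7, 9, 10, 11, 12}) = 4
G(42) = mex({0, 1, 2, 3, 4, 5, 6, 9, 10}) = 7
G(43) = mex({0, 1, 3, 4, 5, 7, 9, 10, 12, 15}) = 2
G(44) = mex({0, 2, 3, 4, 5, 6, 7, 9, 10, 12, 15}) = 1
G(45) = mex({0, 1, 2, 3, 4, 5, 6, 7, 9, 10, 12, 14}) = 8
G(46) = mex({0, 1, 3, 4, 5, 7, 8, 11, 12, 14}) = 2
G(47) = mex({0, 1, 2, 3, 4, 5, 6, 8, 9, 10, 11, 12}) = 7
G(48) = mex({0, 1, 2, 3, 5, 6, 7, 9, 10}) = 4
G(49) = mex({0, 2, 3, 4, 6, 7, 9, 10, 11, 12, 15}) = 1
G(50) = mex({0, 1, 4, 5, 6, 7, 9, 11, 12, 14, 15}) = 2
G(51) = mex({0, 1, 2, 3, 4, 5, 6, 7, 9, 12, 14, 15}) = 8
G(52) = mex({0, 2, 3, 4, 5, 6, 7, 8, 11, 12, 15}) = 1
G(53) = mex({0, 1, 2, 3, 5, 6, 7, 8, 9, 10, 11, 12}) = 4
G(54) = mex({0, 1, 2, 3, 4, 5, 6, 9, 10}) = 7
G(55) = mex({0, 1, 3, 4, 5, 7, 9, 10, 11, 12}) = 2
G(56) = mex({0, 2, 3, 4, 5, 6, 7, 9, 10, 11, 12, 13, 14}) = 1
G(57) = mex({0, 1, 2, 3, 5, 6, 7, 9, 10, 12, 13, 14, 15}) = 4
G(58) = mex({0, 1, 3, 4, 5, 7, 11, 12, 14, 15}) = 2
G(59) = mex({0, 1, 2, 3, 4, 5, 6, 9, 10, 11, 12, 15}) = 7
G(60) = mex({0, 1, 2, 3, 5, 6, 7, 9, 10}) = 4
Therefore G(60) = 4.

4


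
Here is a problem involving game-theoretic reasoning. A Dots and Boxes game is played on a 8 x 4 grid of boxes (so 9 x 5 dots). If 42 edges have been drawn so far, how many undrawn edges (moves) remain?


Grid: 8 x 4 boxes, i.e. 9 rows and 5 columns of dots.
Horizontal edges: (rows + 1) * cols = 9 * 4 = 36
Vertical edges: rows * (cols + 1) = 8 * 5 = 40
Total edges: 36 + 40 = 76
Edges drawn: 42
Remaining: 76 - 42 = 34

34


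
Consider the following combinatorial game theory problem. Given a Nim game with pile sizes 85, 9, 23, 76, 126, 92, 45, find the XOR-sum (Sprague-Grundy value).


We need the XOR (exclusive or) of all pile sizes.
After XOR-ing pile 1 (size 85): 0 XOR 85 = 85
After XOR-ing pile 2 (size 9): 85 XOR 9 = 92
After XOR-ing pile 3 (size 23): 92 XOR 23 = 75
After XOR-ing pile 4 (size 76): 75 XOR 76 = 7
After XOR-ing pile 5 (size 126): 7 XOR 126 = 121
After XOR-ing pile 6 (size 92): 121 XOR 92 = 37
After XOR-ing pile 7 (size 45): 37 XOR 45 = 8
The Nim-value of this position is 8.

8


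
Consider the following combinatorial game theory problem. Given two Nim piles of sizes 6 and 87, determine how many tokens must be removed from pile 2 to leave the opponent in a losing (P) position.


Piles: 6 and 87
Current XOR: 6 XOR 87 = 81 (non-zero, so this is an N-position).
To make the XOR zero, we need to find a move that balances the piles.
For pile 2 (size 87): target = 87 XOR 81 = 6
We reduce pile 2 from 87 to 6.
Tokens removed: 87 - 6 = 81
Verification: 6 XOR 6 = 0

81


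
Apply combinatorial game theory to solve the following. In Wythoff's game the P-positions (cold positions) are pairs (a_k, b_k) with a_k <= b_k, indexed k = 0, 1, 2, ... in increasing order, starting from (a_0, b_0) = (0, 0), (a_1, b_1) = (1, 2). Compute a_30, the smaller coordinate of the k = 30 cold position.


By Wythoff's theorem, a_k = floor(k * phi) and b_k = floor(k * phi^2) = a_k + k, where phi = (1 + sqrt(5))/2 is the golden ratio.
phi = (1 + sqrt(5))/2 = 1.618034
k = 30
k * phi = 30 * 1.618034 = 48.541020
a_30 = floor(k * phi) = 48

48


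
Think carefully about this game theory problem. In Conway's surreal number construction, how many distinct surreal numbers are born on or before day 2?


Day 0: {|} = 0 is born. Count = 1.
Day n: the number of surreal numbers born by day n is 2^(n+1) - 1.
By day 0: 2^1 - 1 = 1
By day 1: 2^2 - 1 = 3
By day 2: 2^3 - 1 = 7
By day 2: 7 surreal numbers.

7


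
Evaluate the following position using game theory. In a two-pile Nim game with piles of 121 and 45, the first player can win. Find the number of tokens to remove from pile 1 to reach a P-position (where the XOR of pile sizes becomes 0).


Piles: 121 and 45
Current XOR: 121 XOR 45 = 84 (non-zero, so this is an N-position).
To make the XOR zero, we need to find a move that balances the piles.
For pile 1 (size 121): target = 121 XOR 84 = 45
We reduce pile 1 from 121 to 45.
Tokens removed: 121 - 45 = 76
Verification: 45 XOR 45 = 0

76


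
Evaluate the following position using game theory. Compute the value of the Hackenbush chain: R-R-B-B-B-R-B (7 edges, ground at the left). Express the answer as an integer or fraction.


Edges (from ground): R-R-B-B-B-R-B
By Berlekamp's sign-expansion rule, a Blue-Red Hackenbush stalk has the value of the surreal number whose sign sequence is the edge sequence with B -> + and R -> -.
Sign sequence: --+++-+
Trace the sign expansion in the surreal number tree, starting from 0:
Edge 1: R (sign -) -> bounds (-inf, 0), value = -1
Edge 2: R (sign -) -> bounds (-inf, -1), value = -2
Edge 3: B (sign +) -> bounds (-2, -1), value = -3/2
Edge 4: B (sign +) -> bounds (-3/2, -1), value = -5/4
Edge 5: B (sign +) -> bounds (-5/4, -1), value = -9/8
Edge 6: R (sign -) -> bounds (-5/4, -9/8), value = -19/16
Edge 7: B (sign +) -> bounds (-19/16, -9/8), value = -37/32
Game value = -37/32

-37/32


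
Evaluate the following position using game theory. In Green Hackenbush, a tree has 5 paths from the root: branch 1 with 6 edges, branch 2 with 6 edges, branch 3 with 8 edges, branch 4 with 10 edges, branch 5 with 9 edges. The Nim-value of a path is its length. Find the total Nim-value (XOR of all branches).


The tree has 5 branches from the ground vertex.
In Green Hackenbush, the Nim-value of a simple path of length k is k.
Branch 1: length 6, Nim-value = 6
Branch 2: length 6, Nim-value = 6
Branch 3: length 8, Nim-value = 8
Branch 4: length 10, Nim-value = 10
Branch 5: length 9, Nim-value = 9
Total Nim-value = XOR of all branch values:
0 XOR 6 = 6
6 XOR 6 = 0
0 XOR 8 = 8
8 XOR 10 = 2
2 XOR 9 = 11
Nim-value of the tree = 11

11


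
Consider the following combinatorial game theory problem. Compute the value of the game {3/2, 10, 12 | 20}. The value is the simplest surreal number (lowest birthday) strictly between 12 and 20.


Left options: {3/2, 10, 12}, max = 12
Right options: {20}, min = 20
All options are numbers and max(Left) < min(Right), so by the simplicity theorem the value is the simplest (earliest-born) number strictly between 12 and 20.
Integers 13 through 19 all lie strictly between 12 and 20.
Among integers, the simplest (lowest birthday = smallest |n|; 0 is born on day 0, +-n on day n) is 13.
No non-integer in the interval can be simpler: if x is a non-integer in the interval, then floor(x) or ceil(x) also lies in the interval (the interval contains an integer), and both are proper prefixes of x's sign expansion, i.e. born earlier. So the game value is 13.
Game value = 13

13


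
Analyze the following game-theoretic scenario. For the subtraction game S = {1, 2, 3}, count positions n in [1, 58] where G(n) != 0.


Subtraction set S = {1, 2, 3}, so G(n) = n mod 4.
G(n) = 0 when n is a multiple of 4.
Multiples of 4 in [1, 58]: 14
N-positions (nonzero Grundy) = 58 - 14 = 44

44


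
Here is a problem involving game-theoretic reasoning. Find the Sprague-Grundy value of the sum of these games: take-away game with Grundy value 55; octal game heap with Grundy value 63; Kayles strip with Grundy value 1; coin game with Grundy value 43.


By the Sprague-Grundy theorem, the Grundy value of a sum of games is the XOR of individual Grundy values.
take-away game: Grundy value = 55. Running XOR: 0 XOR 55 = 55
octal game heap: Grundy value = 63. Running XOR: 55 XOR 63 = 8
Kayles strip: Grundy value = 1. Running XOR: 8 XOR 1 = 9
coin game: Grundy value = 43. Running XOR: 9 XOR 43 = 34
The combined Grundy value is 34.

34


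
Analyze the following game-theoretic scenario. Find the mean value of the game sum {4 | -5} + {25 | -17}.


G1 = {4 | -5}, G2 = {25 | -17}
Each is a switch {a | b} with numbers a > b; its mean value is (a + b)/2, and mean value is additive over game sums: m(G1 + G2) = m(G1) + m(G2).
Mean of G1 = (4 + (-5))/2 = -1/2 = -1/2
Mean of G2 = (25 + (-17))/2 = 8/2 = 4
Mean of G1 + G2 = -1/2 + 4 = 7/2

7/2


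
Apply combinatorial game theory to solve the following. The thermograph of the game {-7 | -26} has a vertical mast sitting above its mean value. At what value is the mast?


Game = {-7 | -26}, a switch {a | b} with numbers a > b.
Its thermograph has left wall a - t and right wall b + t, which meet at t = (a - b)/2, where both equal (a + b)/2. So the mast (mean value) is at (a + b)/2.
Mean = (-7 + (-26))/2 = -33/2 = -33/2

-33/2


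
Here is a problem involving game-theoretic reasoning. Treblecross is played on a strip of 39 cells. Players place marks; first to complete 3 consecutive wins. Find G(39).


Treblecross: place X on empty cells; 3-in-a-row wins.
Playing within two cells of an existing X lets the opponent win at once, so sensible play treats the cells i-2..i+2 around each X as dead. The player left with no safe cell loses, so this is a normal-play take-away game on strips of safe cells.
Placing X at cell i (0-indexed) of a strip of k safe cells leaves independent strips of sizes max(0, i-2) and max(0, k-i-3). Hence G(k) = mex{ G(max(0,i-2)) XOR G(max(0,k-i-3)) : 0 <= i < k }, with G(0) = 0.
G(1): splits (0,0):0^0=0 -> mex({0}) = 1
G(2): splits (0,0):0^0=0 -> mex({0}) = 1
G(3): splits (0,0):0^0=0 -> mex({0}) = 1
G(4): splits (0,1):0^1=1 (0,0):0^0=0 -> mex({0, 1}) = 2
G(5): splits (0,2):0^1=1 (0,1):0^1=1 (0,0):0^0=0 -> mex({0, 1}) = 2
G(6) = mex({1}) = 0
G(7) = mex({0, 1, 2}) = 3
G(8) = mex({0, 1, 2}) = 3
G(9) = mex({0, 2}) = 1
G(10) = mex({0, 2, 3}) = 1
G(11) = mex({0, 3}) = 1
G(12) = mex({1, 3}) = 0
G(13) = mex({0, 1, 2, 3}) = 4
G(14) = mex({0, 1, 2}) = 3
G(15) = mex({0, 1, 2}) = 3
G(16) = mex({0, 1, 2, 4}) = 3
G(17) = mex({0, 1, 3, 4}) = 2
G(18) = mex({0, 1, 3, 4}) = 2
G(19) = mex({0, 1, 3, 5}) = 2
G(20) = mex({0, 1, 2, 3, 5}) = 4
G(21) = mex({0, 1, 2, 3, 5}) = 4
G(22) = mex({1, 2, 6}) = 0
G(23) = mex({0, 1, 2, 3, 4, 6}) = 5
G(24) = mex({0, 1, 2, 3, 4}) = 5
G(25) = mex({0, 1, 3, 4, 7}) = 2
G(26) = mex({0, 1, 3, 4, 5, 7}) = 2
G(27) = mex({0, 1, 3, 5}) = 2
G(28) = mex({0, 1, 2, 5}) = 3
G(29) = mex({0, 1, 2, 4, 5, 6}) = 3
G(30) = mex({1, 2, 4, 6}) = 0
G(31) = mex({0, 1, 2, 3, 4, 6}) = 5
G(32) = mex({1, 2, 3, 4, 7}) = 0
G(33) = mex({0, 3, 7}) = 1
G(34) = mex({0, 2, 3, 5, 7}) = 1
G(35) = mex({0, 2, 3, 5, 6}) = 1
G(36) = mex({0, 1, 2, 5, 6}) = 3
G(37) = mex({0, 1, 2, 4, 5, 6}) = 3
G(38) = mex({0, 1, 2, 4}) = 3
G(39) = mex({0, 1, 2, 3, 4, 7}) = 5
Therefore G(39) = 5.

5


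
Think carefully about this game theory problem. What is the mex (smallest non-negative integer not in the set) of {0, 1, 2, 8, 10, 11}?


Set = {0, 1, 2, 8, 10, 11}
0 is in the set.
1 is in the set.
2 is in the set.
3 is NOT in the set. This is the mex.
mex = 3

3


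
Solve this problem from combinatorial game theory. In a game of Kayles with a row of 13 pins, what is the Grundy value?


Kayles: a move removes 1 or 2 adjacent pins from a contiguous row.
Removing pins from a row of k leaves two independent rows (a, b) with a + b = k - 1 (one pin) or a + b = k - 2 (two pins); an end removal gives a = 0.
By Sprague-Grundy, G(k) = mex{ G(a) XOR G(b) } over all these splits. G(0) = 0.
G(1): splits (0,0):0^0=0 -> mex({0}) = 1
G(2): splits (0,1):0^1=1 (0,0):0^0=0 -> mex({0, 1}) = 2
G(3): splits (0,2):0^2=2 (1,1):1^1=0 (0,1):0^1=1 -> mex({0, 1, 2}) = 3
G(4): splits (0,3):0^3=3 (1,2):1^2=3 (0,2):0^2=2 (1,1):1^1=0 -> mex({0, 2, 3}) = 1
G(5): splits (0,4):0^1=1 (1,3):1^3=2 (2,2):2^2=0 (0,3):0^3=3 (1,2):1^2=3 -> mex({0, 1, 2, 3}) = 4
G(6) = mex({0, 1, 2, 4}) = 3
G(7) = mex({0, 1, 3, 4, 5}) = 2
G(8) = mex({0, 2, 3, 5, 6}) = 1
G(9) = mex({0, 1, 2, 3, 6, 7}) = 4
G(10) = mex({0, 1, 3, 4, 5, 7}) = 2
G(11) = mex({0, 1, 2, 3, 4, 5}) = 6
G(12) = mex({0, 1, 2, 3, 5, 6, 7}) = 4
G(13) = mex({0, 2, 3, 4, 6, 7}) = 1
Therefore G(13) = 1.

1


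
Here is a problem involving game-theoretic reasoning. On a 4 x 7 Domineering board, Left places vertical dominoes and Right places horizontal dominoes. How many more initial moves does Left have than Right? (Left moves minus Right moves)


Board is 4 x 7 (rows x cols).
Left (vertical) placements: (rows-1) * cols = 3 * 7 = 21
Right (horizontal) placements: rows * (cols-1) = 4 * 6 = 24
Advantage = Left - Right = 21 - 24 = -3

-3


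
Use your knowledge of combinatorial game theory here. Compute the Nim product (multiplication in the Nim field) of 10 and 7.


Nim multiplication is bilinear over XOR: (u XOR v) * w = (u*w) XOR (v*w).
So we split each operand into its bit components and XOR the pairwise Nim products.
10 = 2 + 8 (as XOR of powers of 2).
7 = 1 + 2 + 4 (as XOR of powers of 2).
Using the standard Nim-product table on single bits:
  2*2 = 3,   2*4 = 8,   2*8 = 12,
  4*4 = 6,   4*8 = 11,  8*8 = 13,
and  1*x = x (identity), k*l = l*k (commutative).
Pairwise Nim products:
  2 * 1 = 2
  2 * 2 = 3
  2 * 4 = 8
  8 * 1 = 8
  8 * 2 = 12
  8 * 4 = 11
XOR them: 2 XOR 3 XOR 8 XOR 8 XOR 12 XOR 11 = 6.
Result: 10 * 7 = 6 (in Nim).

6


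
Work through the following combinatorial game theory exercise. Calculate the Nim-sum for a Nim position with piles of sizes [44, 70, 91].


We need the XOR (exclusive or) of all pile sizes.
After XOR-ing pile 1 (size 44): 0 XOR 44 = 44
After XOR-ing pile 2 (size 70): 44 XOR 70 = 106
After XOR-ing pile 3 (size 91): 106 XOR 91 = 49
The Nim-value of this position is 49.

49


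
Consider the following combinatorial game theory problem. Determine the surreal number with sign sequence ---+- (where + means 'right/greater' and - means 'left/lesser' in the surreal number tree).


Sign expansion: ---+-
Rule: track bounds (lo, hi), initially (-inf, +inf). On '+', the current value becomes lo and we move to the simplest number in (value, hi): value + 1 if hi = +inf, otherwise the midpoint (value + hi)/2. On '-', the current value becomes hi and we move to value - 1 if lo = -inf, otherwise the midpoint (lo + value)/2.
Start at 0.
Step 1: sign = -, move left. Bounds: (-inf, 0). Value = -1
Step 2: sign = -, move left. Bounds: (-inf, -1). Value = -2
Step 3: sign = -, move left. Bounds: (-inf, -2). Value = -3
Step 4: sign = +, move right. Bounds: (-3, -2). Value = -5/2
Step 5: sign = -, move left. Bounds: (-3, -5/2). Value = -11/4
The surreal number with sign expansion ---+- is -11/4.

-11/4


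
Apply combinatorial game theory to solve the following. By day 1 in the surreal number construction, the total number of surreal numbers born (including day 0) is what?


Day 0: {|} = 0 is born. Count = 1.
Day n: the number of surreal numbers born by day n is 2^(n+1) - 1.
By day 0: 2^1 - 1 = 1
By day 1: 2^2 - 1 = 3
By day 1: 3 surreal numbers.

3


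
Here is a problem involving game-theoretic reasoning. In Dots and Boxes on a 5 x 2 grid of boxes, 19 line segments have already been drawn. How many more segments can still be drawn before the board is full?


Grid: 5 x 2 boxes, i.e. 6 rows and 3 columns of dots.
Horizontal edges: (rows + 1) * cols = 6 * 2 = 12
Vertical edges: rows * (cols + 1) = 5 * 3 = 15
Total edges: 12 + 15 = 27
Edges drawn: 19
Remaining: 27 - 19 = 8

8


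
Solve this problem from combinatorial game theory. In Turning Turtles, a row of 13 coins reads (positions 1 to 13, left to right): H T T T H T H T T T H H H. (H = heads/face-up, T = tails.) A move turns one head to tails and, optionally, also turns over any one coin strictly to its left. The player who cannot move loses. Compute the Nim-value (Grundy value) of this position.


Coins: H T T T H T H T T T H H H
Key fact: a single head at position k behaves exactly like a Nim heap of size k (turning it to T and optionally flipping a coin at j < k corresponds to moving the heap from k to j, or to 0), and heads combine as a disjunctive sum (two heads at the same place would cancel, matching j XOR j = 0). So the Nim-value is the XOR of the 1-indexed positions of the heads.
Face-up positions (1-indexed): [1, 5, 7, 11, 12, 13]
XOR 0 with 1: 0 XOR 1 = 1
XOR 1 with 5: 1 XOR 5 = 4
XOR 4 with 7: 4 XOR 7 = 3
XOR 3 with 11: 3 XOR 11 = 8
XOR 8 with 12: 8 XOR 12 = 4
XOR 4 with 13: 4 XOR 13 = 9
Nim-value = 9

9


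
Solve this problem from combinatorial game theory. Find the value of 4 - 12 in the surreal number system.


x = 4, y = 12
x - y = 4 - 12 = -8

-8


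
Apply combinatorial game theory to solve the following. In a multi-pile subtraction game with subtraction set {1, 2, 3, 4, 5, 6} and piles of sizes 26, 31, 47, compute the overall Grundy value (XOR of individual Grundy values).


Subtraction set: {1, 2, 3, 4, 5, 6}
For this subtraction set, G(n) = n mod 7 (period = max + 1 = 7).
Pile 1 (size 26): G(26) = 26 mod 7 = 5
Pile 2 (size 31): G(31) = 31 mod 7 = 3
Pile 3 (size 47): G(47) = 47 mod 7 = 5
Total Grundy value = XOR of all: 5 XOR 3 XOR 5 = 3

3


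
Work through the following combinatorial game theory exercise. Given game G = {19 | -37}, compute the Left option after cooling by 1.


Original game: {19 | -37} (a switch {a | b} with a > b).
Cooling by t (for t below the temperature (a - b)/2 = 28) taxes each move by t: {a | b} cooled by t is {a - t | b + t}.
Cooling amount: t = 1
Cooled Left option: 19 - 1 = 18
Cooled Right option: -37 + 1 = -36
Cooled game: {18 | -36}
Left option = 18

18


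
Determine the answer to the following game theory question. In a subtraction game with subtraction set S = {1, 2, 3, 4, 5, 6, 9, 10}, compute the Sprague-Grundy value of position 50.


The subtraction set is S = {1, 2, 3, 4, 5, 6, 9, 10}.
G(k) = mex{ G(k - s) : s in S, s <= k }. We compute iteratively: G(0) = 0.
G(1) = mex({0}) = 1
G(2) = mex({0, 1}) = 2
G(3) = mex({0, 1, 2}) = 3
G(4) = mex({0, 1, 2, 3}) = 4
G(5) = mex({0, 1, 2, 3, 4}) = 5
G(6) = mex({0, 1, 2, 3, 4, 5}) = 6
G(7) = mex({1, 2, 3, 4, 5, 6}) = 0
G(8) = mex({0, 2, 3, 4, 5, 6}) = 1
G(9) = mex({0, 1, 3, 4, 5, 6}) = 2
G(10) = mex({0, 1, 2, 4, 5, 6}) = 3
G(11) = mex({0, 1, 2, 3, 5, 6}) = 4
G(12) = mex({0, 1, 2, 3, 4, 6}) = 5
G(13) = mex({0, 1, 2, 3, 4, 5}) = 6
G(14) = mex({1, 2, 3, 4, 5, 6}) = 0
G(15) = mex({0, 2, 3, 4, 5, 6}) = 1
G(16) = mex({0, 1, 3, 4, 5, 6}) = 2
Observe that G(7)..G(16) = 0, 1, 2, 3, 4, 5, 6, 0, 1, 2 repeats G(0)..G(9) = 0, 1, 2, 3, 4, 5, 6, 0, 1, 2.
For k >= max(S) = 10, G(k) is determined by the previous 10 values G(k-10)..G(k-1); a window of 10 consecutive values has recurred shifted by 7, so by induction G(k + 7) = G(k) for all k >= 0: the sequence is periodic from the start with period 7.
One period: G(0..6) = 0, 1, 2, 3, 4, 5, 6.
50 mod 7 = 1, so G(50) = G(1) = 1.

1


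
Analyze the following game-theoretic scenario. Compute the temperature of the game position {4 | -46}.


The game is {4 | -46}, a switch {a | b} with numbers a > b.
Cooling {a | b} by t gives {a - t | b + t}, which stops being hot when a - t = b + t, i.e. at t = (a - b)/2. So the temperature of a switch is (a - b)/2.
Temperature = (Left option - Right option) / 2
= (4 - (-46)) / 2
= 50 / 2
= 25

25


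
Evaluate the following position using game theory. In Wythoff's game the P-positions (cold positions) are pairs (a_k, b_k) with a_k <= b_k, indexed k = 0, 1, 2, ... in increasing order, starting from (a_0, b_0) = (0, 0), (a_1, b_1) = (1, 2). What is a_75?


By Wythoff's theorem, a_k = floor(k * phi) and b_k = floor(k * phi^2) = a_k + k, where phi = (1 + sqrt(5))/2 is the golden ratio.
phi = (1 + sqrt(5))/2 = 1.618034
k = 75
k * phi = 75 * 1.618034 = 121.352549
a_75 = floor(k * phi) = 121

121


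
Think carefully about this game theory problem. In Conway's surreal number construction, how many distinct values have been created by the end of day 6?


Day 0: {|} = 0 is born. Count = 1.
Day n: the number of surreal numbers born by day n is 2^(n+1) - 1.
By day 0: 2^1 - 1 = 1
By day 1: 2^2 - 1 = 3
By day 2: 2^3 - 1 = 7
By day 3: 2^4 - 1 = 15
By day 4: 2^5 - 1 = 31
By day 5: 2^6 - 1 = 63
By day 6: 2^7 - 1 = 127
By day 6: 127 surreal numbers.

127


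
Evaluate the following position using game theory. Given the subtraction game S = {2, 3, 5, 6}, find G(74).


The subtraction set is S = {2, 3, 5, 6}.
G(k) = mex{ G(k - s) : s in S, s <= k }. We compute iteratively: G(0) = 0.
G(1) = mex({}) = 0
G(2) = mex({0}) = 1
G(3) = mex({0}) = 1
G(4) = mex({0, 1}) = 2
G(5) = mex({0, 1}) = 2
G(6) = mex({0, 1, 2}) = 3
G(7) = mex({0, 1, 2}) = 3
G(8) = mex({1, 2, 3}) = 0
G(9) = mex({1, 2, 3}) = 0
G(10) = mex({0, 2, 3}) = 1
G(11) = mex({0, 2, 3}) = 1
G(12) = mex({0, 1, 3}) = 2
G(13) = mex({0, 1, 3}) = 2
Observe that G(8)..G(13) = 0, 0, 1, 1, 2, 2 repeats G(0)..G(5) = 0, 0, 1, 1, 2, 2.
For k >= max(S) = 6, G(k) is determined by the previous 6 values G(k-6)..G(k-1); a window of 6 consecutive values has recurred shifted by 8, so by induction G(k + 8) = G(k) for all k >= 0: the sequence is periodic from the start with period 8.
One period: G(0..7) = 0, 0, 1, 1, 2, 2, 3, 3.
74 mod 8 = 2, so G(74) = G(2) = 1.

1


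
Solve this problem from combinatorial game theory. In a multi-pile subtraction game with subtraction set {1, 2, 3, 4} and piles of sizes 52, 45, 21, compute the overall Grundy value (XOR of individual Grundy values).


Subtraction set: {1, 2, 3, 4}
For this subtraction set, G(n) = n mod 5 (period = max + 1 = 5).
Pile 1 (size 52): G(52) = 52 mod 5 = 2
Pile 2 (size 45): G(45) = 45 mod 5 = 0
Pile 3 (size 21): G(21) = 21 mod 5 = 1
Total Grundy value = XOR of all: 2 XOR 0 XOR 1 = 3

3


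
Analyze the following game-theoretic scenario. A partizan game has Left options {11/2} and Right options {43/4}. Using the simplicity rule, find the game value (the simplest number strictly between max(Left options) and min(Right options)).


Left options: {11/2}, max = 11/2
Right options: {43/4}, min = 43/4
All options are numbers and max(Left) < min(Right), so by the simplicity theorem the value is the simplest (earliest-born) number strictly between 11/2 and 43/4.
Integers 6 through 10 all lie strictly between 11/2 and 43/4.
Among integers, the simplest (lowest birthday = smallest |n|; 0 is born on day 0, +-n on day n) is 6.
No non-integer in the interval can be simpler: if x is a non-integer in the interval, then floor(x) or ceil(x) also lies in the interval (the interval contains an integer), and both are proper prefixes of x's sign expansion, i.e. born earlier. So the game value is 6.
Game value = 6

6
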